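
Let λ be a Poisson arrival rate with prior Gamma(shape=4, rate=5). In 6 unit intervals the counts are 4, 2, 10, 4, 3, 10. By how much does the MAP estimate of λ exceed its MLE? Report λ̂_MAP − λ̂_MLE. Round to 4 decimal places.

Σxᵢ = 33. Posterior is Gamma(37, 11); MAP = (37−1)/11 = 36/11 ≈ 3.27273.
MLE = x̄ = 33/6 ≈ 5.50000.
Difference = 36/11 − 33/6 = -49/22 ≈ -2.2273.

MAP − MLE = -2.2273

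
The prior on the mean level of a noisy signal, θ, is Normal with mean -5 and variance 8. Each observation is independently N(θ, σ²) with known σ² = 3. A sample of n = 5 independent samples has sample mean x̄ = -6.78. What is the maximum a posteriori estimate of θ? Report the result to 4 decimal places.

θ̂_MAP = -6.6558

n = 5, x̄ = -6.78.
For a Normal prior and Normal likelihood with known variance, the posterior is Normal; its mode equals its mean, the precision-weighted average.
Prior precision 1/σ₀² = 1/8 = 0.125; data precision n/σ² = 5/3.
θ̂ = (0.125·(-5) + (5/3)·(-6.78)) / (0.125 + 5/3) = (-11.925)/(43/24) = -1431/215 ≈ -6.6558.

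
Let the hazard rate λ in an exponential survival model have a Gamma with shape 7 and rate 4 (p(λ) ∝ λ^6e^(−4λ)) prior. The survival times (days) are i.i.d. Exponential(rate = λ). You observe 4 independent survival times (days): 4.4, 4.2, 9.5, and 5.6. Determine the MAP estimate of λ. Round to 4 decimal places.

The Exponential(rate=λ) likelihood is ∝ λ^n e^(−λΣtᵢ). Here n = 4 and Σtᵢ = 4.4 + 4.2 + 9.5 + 5.6 = 23.7.
Posterior ∝ λ^6e^(−4λ) · λ^4e^(−23.7λ) = λ^10e^(−27.7λ), i.e. Gamma(11, 27.7).
Mode = (a−1)/b = 10/27.7 ≈ 0.3610.

λ̂_MAP = 0.3610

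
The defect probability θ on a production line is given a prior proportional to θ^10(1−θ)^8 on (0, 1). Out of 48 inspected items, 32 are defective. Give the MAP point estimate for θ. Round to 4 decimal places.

The prior density ∝ θ^10(1−θ)^8 is the kernel of Beta(11, 9).
Data: 32 successes in 48 trials. The binomial likelihood contributes θ^32(1−θ)^16, so the posterior is Beta(11+32, 9+16) = Beta(43, 25).
For Beta(a, b) with a, b > 1 the mode is (a−1)/(a+b−2) = 42/66 ≈ 0.6364.

θ̂_MAP = 0.6364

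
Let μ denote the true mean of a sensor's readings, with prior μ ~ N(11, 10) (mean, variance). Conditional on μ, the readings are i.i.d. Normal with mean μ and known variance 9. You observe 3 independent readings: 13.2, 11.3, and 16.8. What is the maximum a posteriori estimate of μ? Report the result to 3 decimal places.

n = 3; x̄ = (13.2 + 11.3 + 16.8)/3 = 41.3/3 = 413/30 ≈ 13.7667.
For a Normal prior and Normal likelihood with known variance, the posterior is Normal; its mode equals its mean, the precision-weighted average.
Prior precision 1/σ₀² = 1/10 = 0.1; data precision n/σ² = 3/9 = 1/3.
μ̂ = (0.1·11 + (1/3)·(413/30)) / (0.1 + 1/3) = (256/45)/(13/30) = 512/39 ≈ 13.128.

μ̂_MAP = 13.128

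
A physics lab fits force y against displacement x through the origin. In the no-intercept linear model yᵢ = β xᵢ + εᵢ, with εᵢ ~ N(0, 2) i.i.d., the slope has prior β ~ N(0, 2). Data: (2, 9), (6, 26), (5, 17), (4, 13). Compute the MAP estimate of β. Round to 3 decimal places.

log p(β | y) = −Σ(yᵢ − βxᵢ)²/(2·2) − β²/(2·2) + const.
Setting the derivative to zero: Σxᵢ(yᵢ − βxᵢ)/2 − β/2 = 0, so β = Σxᵢyᵢ / (Σxᵢ² + σ²/τ²).
Σxᵢyᵢ = 2·9 + 6·26 + 5·17 + 4·13 = 311; Σxᵢ² = 81; σ²/τ² = 1.
β̂_MAP = 311 / (81 + 1) = 311/82 ≈ 3.793.

β̂_MAP = 3.793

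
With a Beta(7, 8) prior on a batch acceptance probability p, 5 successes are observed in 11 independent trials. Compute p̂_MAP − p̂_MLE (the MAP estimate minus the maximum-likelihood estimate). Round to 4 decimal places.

Posterior is Beta(12, 14); MAP = (12−1)/(26−2) = 11/24 ≈ 0.45833.
MLE ignores the prior: p̂_MLE = k/n = 5/11 ≈ 0.45455.
Difference = 11/24 − 5/11 = 1/264 ≈ 0.0038.

MAP − MLE = 0.0038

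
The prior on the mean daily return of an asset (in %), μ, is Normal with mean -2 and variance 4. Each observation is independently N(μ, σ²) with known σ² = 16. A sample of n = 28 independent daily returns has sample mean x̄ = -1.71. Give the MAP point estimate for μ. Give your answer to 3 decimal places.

μ̂_MAP = -1.746

n = 28, x̄ = -1.71.
For a Normal prior and Normal likelihood with known variance, the posterior is Normal; its mode equals its mean, the precision-weighted average.
Prior precision 1/σ₀² = 1/4 = 0.25; data precision n/σ² = 28/16 = 1.75.
μ̂ = (0.25·(-2) + 1.75·(-1.71)) / (0.25 + 1.75) = (-3.4925)/2 = -1.74625 ≈ -1.746.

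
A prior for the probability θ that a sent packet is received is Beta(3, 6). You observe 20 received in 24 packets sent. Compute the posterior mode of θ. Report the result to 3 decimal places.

Prior: Beta(3, 6).
Data: 20 successes in 24 trials. The binomial likelihood contributes θ^20(1−θ)^4, so the posterior is Beta(3+20, 6+4) = Beta(23, 10).
For Beta(a, b) with a, b > 1 the mode is (a−1)/(a+b−2) = 22/31 ≈ 0.710.

θ̂_MAP = 0.710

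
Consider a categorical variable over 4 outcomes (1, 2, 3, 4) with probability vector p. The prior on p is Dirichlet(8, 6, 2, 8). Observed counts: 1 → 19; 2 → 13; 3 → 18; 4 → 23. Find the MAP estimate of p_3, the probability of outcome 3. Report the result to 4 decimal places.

The posterior is Dirichlet(αᵢ + nᵢ) = Dirichlet(27, 19, 20, 31).
For a Dirichlet(a₁,…,a_K) with all aᵢ > 1, the mode has j-th component (aⱼ − 1)/(Σaᵢ − K).
Here Σaᵢ = 97 and K = 4, so p_3 = (20 − 1)/(97 − 4) = 19/93 ≈ 0.2043.

MAP estimate: 0.2043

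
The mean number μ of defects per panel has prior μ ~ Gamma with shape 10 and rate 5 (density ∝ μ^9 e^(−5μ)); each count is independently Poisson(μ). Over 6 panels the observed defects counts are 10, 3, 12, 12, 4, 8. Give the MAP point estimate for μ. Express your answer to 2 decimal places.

Σxᵢ = 10+3+12+12+4+8 = 49, with n = 6.
Posterior ∝ μ^9e^(−5μ) · μ^49e^(−6μ) = μ^58e^(−11μ), i.e. Gamma(shape=59, rate=11).
The mode of a Gamma(a, b) with a ≥ 1 (shape–rate) is (a−1)/b = 58/11 ≈ 5.27.

μ̂_MAP = 5.27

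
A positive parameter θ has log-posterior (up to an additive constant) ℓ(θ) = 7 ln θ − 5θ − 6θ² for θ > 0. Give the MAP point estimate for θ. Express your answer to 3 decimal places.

ℓ'(θ) = 7/θ − 5 − 12θ. Setting this to zero and multiplying by θ: 12θ² + 5θ − 7 = 0.
θ = (−5 + √(5² + 4·12·7)) / (2·12) = (−5 + √361) / 24 = (−5 + 19)/24 = 7/12.
ℓ''(θ) = −7/θ² − 12 < 0, confirming a maximum.

θ̂_MAP = 0.583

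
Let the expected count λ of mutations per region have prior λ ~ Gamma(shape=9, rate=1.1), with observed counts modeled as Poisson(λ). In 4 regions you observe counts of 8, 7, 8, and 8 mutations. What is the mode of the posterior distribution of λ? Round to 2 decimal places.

Σxᵢ = 8+7+8+8 = 31, with n = 4.
Posterior ∝ λ^8e^(−1.1λ) · λ^31e^(−4λ) = λ^39e^(−5.1λ), i.e. Gamma(shape=40, rate=5.1).
The mode of a Gamma(a, b) with a ≥ 1 (shape–rate) is (a−1)/b = 39/5.1 ≈ 7.65.

λ̂_MAP = 7.65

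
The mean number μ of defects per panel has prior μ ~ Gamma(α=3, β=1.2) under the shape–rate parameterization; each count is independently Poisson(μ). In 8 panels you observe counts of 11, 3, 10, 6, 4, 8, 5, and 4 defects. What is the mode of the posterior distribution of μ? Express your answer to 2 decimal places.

Σxᵢ = 11+3+10+6+4+8+5+4 = 51, with n = 8.
Posterior ∝ μ^2e^(−1.2μ) · μ^51e^(−8μ) = μ^53e^(−9.2μ), i.e. Gamma(shape=54, rate=9.2).
The mode of a Gamma(a, b) with a ≥ 1 (shape–rate) is (a−1)/b = 53/9.2 ≈ 5.76.

μ̂_MAP = 5.76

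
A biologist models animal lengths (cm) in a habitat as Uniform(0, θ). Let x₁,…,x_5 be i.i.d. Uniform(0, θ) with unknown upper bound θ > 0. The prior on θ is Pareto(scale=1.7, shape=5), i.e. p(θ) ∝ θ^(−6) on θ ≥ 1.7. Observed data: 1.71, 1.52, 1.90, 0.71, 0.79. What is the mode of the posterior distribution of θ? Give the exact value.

θ̂_MAP = 1.90

The Uniform(0, θ) likelihood is θ^(−n) for θ ≥ max(xᵢ), zero otherwise. Here max(xᵢ) = 1.90.
Posterior ∝ θ^(−6) · θ^(−5) = θ^(−11) on θ ≥ max(1.7, 1.90) = 1.90.
This density is strictly decreasing in θ, so the posterior mode lies at the lower boundary of the support.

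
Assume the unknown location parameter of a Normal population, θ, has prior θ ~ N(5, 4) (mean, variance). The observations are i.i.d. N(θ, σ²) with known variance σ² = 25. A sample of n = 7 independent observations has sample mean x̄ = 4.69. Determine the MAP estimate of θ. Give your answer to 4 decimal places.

n = 7, x̄ = 4.69.
For a Normal prior and Normal likelihood with known variance, the posterior is Normal; its mode equals its mean, the precision-weighted average.
Prior precision 1/σ₀² = 1/4 = 0.25; data precision n/σ² = 7/25 = 0.28.
θ̂ = (0.25·5 + 0.28·4.69) / (0.25 + 0.28) = 2.5632/0.53 = 6408/1325 ≈ 4.8362.

θ̂_MAP = 4.8362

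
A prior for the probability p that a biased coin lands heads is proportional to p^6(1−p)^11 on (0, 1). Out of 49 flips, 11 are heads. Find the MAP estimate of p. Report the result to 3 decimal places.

The prior density ∝ p^6(1−p)^11 is the kernel of Beta(7, 12).
Data: 11 successes in 49 trials. The binomial likelihood contributes p^11(1−p)^38, so the posterior is Beta(7+11, 12+38) = Beta(18, 50).
For Beta(a, b) with a, b > 1 the mode is (a−1)/(a+b−2) = 17/66 ≈ 0.258.

p̂_MAP = 0.258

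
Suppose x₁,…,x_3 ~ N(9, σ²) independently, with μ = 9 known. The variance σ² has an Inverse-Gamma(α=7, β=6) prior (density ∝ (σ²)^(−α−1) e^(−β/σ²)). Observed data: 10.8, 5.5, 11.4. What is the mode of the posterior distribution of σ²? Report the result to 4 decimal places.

Sum of squared deviations about the known mean: SS = (10.8−9)² + (5.5−9)² + (11.4−9)² = 21.25.
The Normal likelihood contributes (σ²)^(−n/2) exp(−SS/(2σ²)), so the posterior is Inverse-Gamma(α + n/2, β + SS/2) = Inverse-Gamma(8.5, 16.625).
The mode of Inverse-Gamma(a, b) is b/(a+1) = 16.625/9.5 ≈ 1.7500.

σ̂²_MAP = 1.7500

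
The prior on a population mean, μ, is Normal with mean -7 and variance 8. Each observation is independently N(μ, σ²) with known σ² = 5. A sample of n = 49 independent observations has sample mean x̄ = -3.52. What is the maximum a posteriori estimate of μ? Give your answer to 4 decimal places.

n = 49, x̄ = -3.52.
For a Normal prior and Normal likelihood with known variance, the posterior is Normal; its mode equals its mean, the precision-weighted average.
Prior precision 1/σ₀² = 1/8 = 0.125; data precision n/σ² = 49/5 = 9.8.
μ̂ = (0.125·(-7) + 9.8·(-3.52)) / (0.125 + 9.8) = (-35.371)/9.925 = -35371/9925 ≈ -3.5638.

μ̂_MAP = -3.5638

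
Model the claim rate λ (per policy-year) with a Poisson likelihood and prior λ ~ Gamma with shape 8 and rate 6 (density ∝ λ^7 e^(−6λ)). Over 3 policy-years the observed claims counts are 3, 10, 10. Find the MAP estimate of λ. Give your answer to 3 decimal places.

Σxᵢ = 3+10+10 = 23, with n = 3.
Posterior ∝ λ^7e^(−6λ) · λ^23e^(−3λ) = λ^30e^(−9λ), i.e. Gamma(shape=31, rate=9).
The mode of a Gamma(a, b) with a ≥ 1 (shape–rate) is (a−1)/b = 30/9 ≈ 3.333.

λ̂_MAP = 3.333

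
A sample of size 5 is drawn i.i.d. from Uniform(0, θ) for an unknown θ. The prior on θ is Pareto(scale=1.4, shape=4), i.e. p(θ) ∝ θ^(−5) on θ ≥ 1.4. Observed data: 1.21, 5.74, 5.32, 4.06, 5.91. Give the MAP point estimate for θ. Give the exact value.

The Uniform(0, θ) likelihood is θ^(−n) for θ ≥ max(xᵢ), zero otherwise. Here max(xᵢ) = 5.91.
Posterior ∝ θ^(−5) · θ^(−5) = θ^(−10) on θ ≥ max(1.4, 5.91) = 5.91.
This density is strictly decreasing in θ, so the posterior mode lies at the lower boundary of the support.

θ̂_MAP = 5.91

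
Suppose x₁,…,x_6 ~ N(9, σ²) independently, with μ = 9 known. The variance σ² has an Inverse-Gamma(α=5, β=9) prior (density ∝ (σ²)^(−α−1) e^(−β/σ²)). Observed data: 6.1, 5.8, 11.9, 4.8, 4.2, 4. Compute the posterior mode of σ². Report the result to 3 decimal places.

σ̂²_MAP = 6.152

Sum of squared deviations about the known mean: SS = (6.1−9)² + (5.8−9)² + (11.9−9)² + (4.8−9)² + (4.2−9)² + (4−9)² = 92.74.
The Normal likelihood contributes (σ²)^(−n/2) exp(−SS/(2σ²)), so the posterior is Inverse-Gamma(α + n/2, β + SS/2) = Inverse-Gamma(8, 55.37).
The mode of Inverse-Gamma(a, b) is b/(a+1) = 55.37/9 ≈ 6.152.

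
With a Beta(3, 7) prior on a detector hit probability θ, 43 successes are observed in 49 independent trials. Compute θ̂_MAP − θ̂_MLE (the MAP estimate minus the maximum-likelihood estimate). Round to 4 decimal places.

MAP − MLE = -0.0881

Posterior is Beta(46, 13); MAP = (46−1)/(59−2) = 45/57 ≈ 0.78947.
MLE ignores the prior: θ̂_MLE = k/n = 43/49 ≈ 0.87755.
Difference = 45/57 − 43/49 = -82/931 ≈ -0.0881.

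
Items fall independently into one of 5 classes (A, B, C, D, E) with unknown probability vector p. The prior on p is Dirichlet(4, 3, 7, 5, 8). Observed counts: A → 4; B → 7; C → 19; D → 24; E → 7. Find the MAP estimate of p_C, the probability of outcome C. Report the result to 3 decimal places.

MAP estimate of p_C = 0.301

The posterior is Dirichlet(αᵢ + nᵢ) = Dirichlet(8, 10, 26, 29, 15).
For a Dirichlet(a₁,…,a_K) with all aᵢ > 1, the mode has j-th component (aⱼ − 1)/(Σaᵢ − K).
Here Σaᵢ = 88 and K = 5, so p_C = (26 − 1)/(88 − 5) = 25/83 ≈ 0.301.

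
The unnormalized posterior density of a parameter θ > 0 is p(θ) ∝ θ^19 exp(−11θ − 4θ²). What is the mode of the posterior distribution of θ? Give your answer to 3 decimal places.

ℓ'(θ) = 19/θ − 11 − 8θ. Setting this to zero and multiplying by θ: 8θ² + 11θ − 19 = 0.
θ = (−11 + √(11² + 4·8·19)) / (2·8) = (−11 + √729) / 16 = (−11 + 27)/16 = 1.
ℓ''(θ) = −19/θ² − 8 < 0, confirming a maximum.

θ̂_MAP = 1.000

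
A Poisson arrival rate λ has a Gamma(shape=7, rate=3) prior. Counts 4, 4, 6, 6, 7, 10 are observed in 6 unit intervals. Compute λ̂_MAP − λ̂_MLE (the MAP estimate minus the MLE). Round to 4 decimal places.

Σxᵢ = 37. Posterior is Gamma(44, 9); MAP = (44−1)/9 = 43/9 ≈ 4.77778.
MLE = x̄ = 37/6 ≈ 6.16667.
Difference = 43/9 − 37/6 = -25/18 ≈ -1.3889.

MAP − MLE = -1.3889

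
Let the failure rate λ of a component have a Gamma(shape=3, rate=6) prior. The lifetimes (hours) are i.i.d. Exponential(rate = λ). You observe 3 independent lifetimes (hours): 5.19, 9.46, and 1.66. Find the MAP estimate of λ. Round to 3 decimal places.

λ̂_MAP = 0.224

The Exponential(rate=λ) likelihood is ∝ λ^n e^(−λΣtᵢ). Here n = 3 and Σtᵢ = 5.19 + 9.46 + 1.66 = 16.31.
Posterior ∝ λ^2e^(−6λ) · λ^3e^(−16.31λ) = λ^5e^(−22.31λ), i.e. Gamma(6, 22.31).
Mode = (a−1)/b = 5/22.31 ≈ 0.224.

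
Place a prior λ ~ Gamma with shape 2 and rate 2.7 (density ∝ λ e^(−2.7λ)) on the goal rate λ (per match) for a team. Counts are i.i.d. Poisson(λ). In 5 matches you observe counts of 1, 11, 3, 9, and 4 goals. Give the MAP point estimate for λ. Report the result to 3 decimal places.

λ̂_MAP = 3.766

Σxᵢ = 1+11+3+9+4 = 28, with n = 5.
Posterior ∝ λe^(−2.7λ) · λ^28e^(−5λ) = λ^29e^(−7.7λ), i.e. Gamma(shape=30, rate=7.7).
The mode of a Gamma(a, b) with a ≥ 1 (shape–rate) is (a−1)/b = 29/7.7 ≈ 3.766.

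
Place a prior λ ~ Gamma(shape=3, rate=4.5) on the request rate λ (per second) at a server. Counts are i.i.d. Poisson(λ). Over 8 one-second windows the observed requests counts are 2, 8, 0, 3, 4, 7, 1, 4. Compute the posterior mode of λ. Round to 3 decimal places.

λ̂_MAP = 2.480

Σxᵢ = 2+8+0+3+4+7+1+4 = 29, with n = 8.
Posterior ∝ λ^2e^(−4.5λ) · λ^29e^(−8λ) = λ^31e^(−12.5λ), i.e. Gamma(shape=32, rate=12.5).
The mode of a Gamma(a, b) with a ≥ 1 (shape–rate) is (a−1)/b = 31/12.5 ≈ 2.480.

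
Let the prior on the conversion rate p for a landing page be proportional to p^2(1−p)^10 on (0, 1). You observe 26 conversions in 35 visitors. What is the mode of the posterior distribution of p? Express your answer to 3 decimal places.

p̂_MAP = 0.596

The prior density ∝ p^2(1−p)^10 is the kernel of Beta(3, 11).
Data: 26 successes in 35 trials. The binomial likelihood contributes p^26(1−p)^9, so the posterior is Beta(3+26, 11+9) = Beta(29, 20).
For Beta(a, b) with a, b > 1 the mode is (a−1)/(a+b−2) = 28/47 ≈ 0.596.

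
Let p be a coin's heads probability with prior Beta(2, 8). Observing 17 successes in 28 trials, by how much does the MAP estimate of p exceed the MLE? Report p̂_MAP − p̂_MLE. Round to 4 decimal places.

MAP − MLE = -0.1071

Posterior is Beta(19, 19); MAP = (19−1)/(38−2) = 18/36 ≈ 0.50000.
MLE ignores the prior: p̂_MLE = k/n = 17/28 ≈ 0.60714.
Difference = 18/36 − 17/28 = -3/28 ≈ -0.1071.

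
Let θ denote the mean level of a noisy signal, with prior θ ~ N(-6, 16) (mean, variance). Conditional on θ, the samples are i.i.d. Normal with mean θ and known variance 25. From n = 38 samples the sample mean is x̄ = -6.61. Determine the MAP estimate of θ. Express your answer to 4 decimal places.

θ̂_MAP = -6.5859

n = 38, x̄ = -6.61.
For a Normal prior and Normal likelihood with known variance, the posterior is Normal; its mode equals its mean, the precision-weighted average.
Prior precision 1/σ₀² = 1/16 = 0.0625; data precision n/σ² = 38/25 = 1.52.
θ̂ = (0.0625·(-6) + 1.52·(-6.61)) / (0.0625 + 1.52) = (-10.4222)/1.5825 = -104222/15825 ≈ -6.5859.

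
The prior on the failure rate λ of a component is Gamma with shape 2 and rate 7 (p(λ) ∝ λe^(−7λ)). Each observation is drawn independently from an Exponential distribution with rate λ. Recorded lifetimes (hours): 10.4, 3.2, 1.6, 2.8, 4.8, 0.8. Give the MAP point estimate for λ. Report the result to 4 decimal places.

The Exponential(rate=λ) likelihood is ∝ λ^n e^(−λΣtᵢ). Here n = 6 and Σtᵢ = 10.4 + 3.2 + 1.6 + 2.8 + 4.8 + 0.8 = 23.6.
Posterior ∝ λe^(−7λ) · λ^6e^(−23.6λ) = λ^7e^(−30.6λ), i.e. Gamma(8, 30.6).
Mode = (a−1)/b = 7/30.6 ≈ 0.2288.

λ̂_MAP = 0.2288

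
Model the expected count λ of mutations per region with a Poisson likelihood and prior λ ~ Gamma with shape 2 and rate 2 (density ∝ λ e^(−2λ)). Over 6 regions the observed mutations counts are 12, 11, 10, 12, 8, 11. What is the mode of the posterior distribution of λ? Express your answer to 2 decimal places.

λ̂_MAP = 8.13

Σxᵢ = 12+11+10+12+8+11 = 64, with n = 6.
Posterior ∝ λe^(−2λ) · λ^64e^(−6λ) = λ^65e^(−8λ), i.e. Gamma(shape=66, rate=8).
The mode of a Gamma(a, b) with a ≥ 1 (shape–rate) is (a−1)/b = 65/8 ≈ 8.13.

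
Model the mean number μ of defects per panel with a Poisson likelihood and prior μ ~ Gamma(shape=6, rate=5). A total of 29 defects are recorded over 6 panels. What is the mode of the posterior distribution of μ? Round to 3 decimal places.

Σxᵢ = 29, n = 6.
Posterior ∝ μ^5e^(−5μ) · μ^29e^(−6μ) = μ^34e^(−11μ), i.e. Gamma(shape=35, rate=11).
The mode of a Gamma(a, b) with a ≥ 1 (shape–rate) is (a−1)/b = 34/11 ≈ 3.091.

μ̂_MAP = 3.091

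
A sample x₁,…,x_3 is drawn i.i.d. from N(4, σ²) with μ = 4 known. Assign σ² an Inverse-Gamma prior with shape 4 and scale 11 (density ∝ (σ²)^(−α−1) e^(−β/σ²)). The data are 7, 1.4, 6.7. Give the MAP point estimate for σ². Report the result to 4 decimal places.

σ̂²_MAP = 3.4654

Sum of squared deviations about the known mean: SS = (7−4)² + (1.4−4)² + (6.7−4)² = 23.05.
The Normal likelihood contributes (σ²)^(−n/2) exp(−SS/(2σ²)), so the posterior is Inverse-Gamma(α + n/2, β + SS/2) = Inverse-Gamma(5.5, 22.525).
The mode of Inverse-Gamma(a, b) is b/(a+1) = 22.525/6.5 ≈ 3.4654.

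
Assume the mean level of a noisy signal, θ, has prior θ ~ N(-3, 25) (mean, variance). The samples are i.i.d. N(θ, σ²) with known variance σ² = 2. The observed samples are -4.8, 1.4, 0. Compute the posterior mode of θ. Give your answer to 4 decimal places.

n = 3; x̄ = ((-4.8) + 1.4 + 0)/3 = -3.4/3 = -17/15 ≈ -1.1333.
For a Normal prior and Normal likelihood with known variance, the posterior is Normal; its mode equals its mean, the precision-weighted average.
Prior precision 1/σ₀² = 1/25 = 0.04; data precision n/σ² = 3/2 = 1.5.
θ̂ = (0.04·(-3) + 1.5·(-17/15)) / (0.04 + 1.5) = (-1.82)/1.54 = -13/11 ≈ -1.1818.

θ̂_MAP = -1.1818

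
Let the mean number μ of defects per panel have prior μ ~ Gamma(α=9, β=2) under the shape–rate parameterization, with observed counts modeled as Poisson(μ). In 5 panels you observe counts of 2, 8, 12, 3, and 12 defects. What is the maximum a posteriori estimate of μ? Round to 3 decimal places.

μ̂_MAP = 6.429

Σxᵢ = 2+8+12+3+12 = 37, with n = 5.
Posterior ∝ μ^8e^(−2μ) · μ^37e^(−5μ) = μ^45e^(−7μ), i.e. Gamma(shape=46, rate=7).
The mode of a Gamma(a, b) with a ≥ 1 (shape–rate) is (a−1)/b = 45/7 ≈ 6.429.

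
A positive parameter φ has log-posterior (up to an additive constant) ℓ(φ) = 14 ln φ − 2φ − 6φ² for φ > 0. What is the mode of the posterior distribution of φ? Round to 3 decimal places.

ℓ'(φ) = 14/φ − 2 − 12φ. Setting this to zero and multiplying by φ: 12φ² + 2φ − 14 = 0.
φ = (−2 + √(2² + 4·12·14)) / (2·12) = (−2 + √676) / 24 = (−2 + 26)/24 = 1.
ℓ''(φ) = −14/φ² − 12 < 0, confirming a maximum.

φ̂_MAP = 1.000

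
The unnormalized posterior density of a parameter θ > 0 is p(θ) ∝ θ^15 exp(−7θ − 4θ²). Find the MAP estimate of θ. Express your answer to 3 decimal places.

θ̂_MAP = 1.000

ℓ'(θ) = 15/θ − 7 − 8θ. Setting this to zero and multiplying by θ: 8θ² + 7θ − 15 = 0.
θ = (−7 + √(7² + 4·8·15)) / (2·8) = (−7 + √529) / 16 = (−7 + 23)/16 = 1.
ℓ''(θ) = −15/θ² − 8 < 0, confirming a maximum.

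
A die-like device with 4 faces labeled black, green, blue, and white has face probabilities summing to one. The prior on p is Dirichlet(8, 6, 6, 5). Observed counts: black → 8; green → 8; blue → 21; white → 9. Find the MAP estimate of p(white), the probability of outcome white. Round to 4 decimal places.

The posterior is Dirichlet(αᵢ + nᵢ) = Dirichlet(16, 14, 27, 14).
For a Dirichlet(a₁,…,a_K) with all aᵢ > 1, the mode has j-th component (aⱼ − 1)/(Σaᵢ − K).
Here Σaᵢ = 71 and K = 4, so p(white) = (14 − 1)/(71 − 4) = 13/67 ≈ 0.1940.

MAP estimate of p(white) = 0.1940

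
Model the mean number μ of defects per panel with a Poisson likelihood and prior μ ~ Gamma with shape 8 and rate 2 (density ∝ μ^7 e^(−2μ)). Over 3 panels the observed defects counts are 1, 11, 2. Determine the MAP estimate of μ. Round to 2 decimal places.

μ̂_MAP = 4.20

Σxᵢ = 1+11+2 = 14, with n = 3.
Posterior ∝ μ^7e^(−2μ) · μ^14e^(−3μ) = μ^21e^(−5μ), i.e. Gamma(shape=22, rate=5).
The mode of a Gamma(a, b) with a ≥ 1 (shape–rate) is (a−1)/b = 21/5 ≈ 4.20.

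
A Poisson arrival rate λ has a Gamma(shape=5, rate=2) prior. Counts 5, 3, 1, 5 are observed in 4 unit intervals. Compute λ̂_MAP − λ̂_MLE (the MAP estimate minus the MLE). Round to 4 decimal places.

MAP − MLE = -0.5000

Σxᵢ = 14. Posterior is Gamma(19, 6); MAP = (19−1)/6 = 18/6 ≈ 3.00000.
MLE = x̄ = 14/4 ≈ 3.50000.
Difference = 18/6 − 14/4 = -1/2 ≈ -0.5000.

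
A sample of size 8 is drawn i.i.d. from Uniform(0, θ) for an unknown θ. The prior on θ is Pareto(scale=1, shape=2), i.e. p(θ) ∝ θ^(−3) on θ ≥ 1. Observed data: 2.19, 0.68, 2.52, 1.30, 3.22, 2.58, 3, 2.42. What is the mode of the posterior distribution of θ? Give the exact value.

θ̂_MAP = 3.22

The Uniform(0, θ) likelihood is θ^(−n) for θ ≥ max(xᵢ), zero otherwise. Here max(xᵢ) = 3.22.
Posterior ∝ θ^(−3) · θ^(−8) = θ^(−11) on θ ≥ max(1, 3.22) = 3.22.
This density is strictly decreasing in θ, so the posterior mode lies at the lower boundary of the support.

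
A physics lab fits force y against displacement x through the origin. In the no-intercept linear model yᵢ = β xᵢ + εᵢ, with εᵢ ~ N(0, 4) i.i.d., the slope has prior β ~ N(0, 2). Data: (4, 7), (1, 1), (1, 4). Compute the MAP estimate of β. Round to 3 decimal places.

log p(β | y) = −Σ(yᵢ − βxᵢ)²/(2·4) − β²/(2·2) + const.
Setting the derivative to zero: Σxᵢ(yᵢ − βxᵢ)/4 − β/2 = 0, so β = Σxᵢyᵢ / (Σxᵢ² + σ²/τ²).
Σxᵢyᵢ = 4·7 + 1·1 + 1·4 = 33; Σxᵢ² = 18; σ²/τ² = 2.
β̂_MAP = 33 / (18 + 2) = 33/20 ≈ 1.650.

β̂_MAP = 1.650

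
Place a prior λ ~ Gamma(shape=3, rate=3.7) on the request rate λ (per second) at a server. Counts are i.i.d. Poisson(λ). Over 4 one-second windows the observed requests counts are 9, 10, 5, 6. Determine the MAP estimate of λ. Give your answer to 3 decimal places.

Σxᵢ = 9+10+5+6 = 30, with n = 4.
Posterior ∝ λ^2e^(−3.7λ) · λ^30e^(−4λ) = λ^32e^(−7.7λ), i.e. Gamma(shape=33, rate=7.7).
The mode of a Gamma(a, b) with a ≥ 1 (shape–rate) is (a−1)/b = 32/7.7 ≈ 4.156.

λ̂_MAP = 4.156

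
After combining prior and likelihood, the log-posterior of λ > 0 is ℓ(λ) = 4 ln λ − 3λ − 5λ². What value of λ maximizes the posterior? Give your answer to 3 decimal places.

ℓ'(λ) = 4/λ − 3 − 10λ. Setting this to zero and multiplying by λ: 10λ² + 3λ − 4 = 0.
λ = (−3 + √(3² + 4·10·4)) / (2·10) = (−3 + √169) / 20 = (−3 + 13)/20 = 1/2.
ℓ''(λ) = −4/λ² − 10 < 0, confirming a maximum.

λ̂_MAP = 0.500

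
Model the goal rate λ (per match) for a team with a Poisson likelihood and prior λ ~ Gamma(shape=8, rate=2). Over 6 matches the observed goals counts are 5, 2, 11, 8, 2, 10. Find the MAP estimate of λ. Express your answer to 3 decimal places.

λ̂_MAP = 5.625

Σxᵢ = 5+2+11+8+2+10 = 38, with n = 6.
Posterior ∝ λ^7e^(−2λ) · λ^38e^(−6λ) = λ^45e^(−8λ), i.e. Gamma(shape=46, rate=8).
The mode of a Gamma(a, b) with a ≥ 1 (shape–rate) is (a−1)/b = 45/8 ≈ 5.625.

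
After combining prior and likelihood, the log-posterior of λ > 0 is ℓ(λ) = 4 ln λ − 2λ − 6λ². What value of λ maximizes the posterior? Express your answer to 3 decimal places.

ℓ'(λ) = 4/λ − 2 − 12λ. Setting this to zero and multiplying by λ: 12λ² + 2λ − 4 = 0.
λ = (−2 + √(2² + 4·12·4)) / (2·12) = (−2 + √196) / 24 = (−2 + 14)/24 = 1/2.
ℓ''(λ) = −4/λ² − 12 < 0, confirming a maximum.

λ̂_MAP = 0.500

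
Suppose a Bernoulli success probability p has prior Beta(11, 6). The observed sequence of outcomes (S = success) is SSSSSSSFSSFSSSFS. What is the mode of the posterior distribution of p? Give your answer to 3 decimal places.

Prior: Beta(11, 6).
Data: 13 successes in 16 trials (from the sequence). The binomial likelihood contributes p^13(1−p)^3, so the posterior is Beta(11+13, 6+3) = Beta(24, 9).
For Beta(a, b) with a, b > 1 the mode is (a−1)/(a+b−2) = 23/31 ≈ 0.742.

p̂_MAP = 0.742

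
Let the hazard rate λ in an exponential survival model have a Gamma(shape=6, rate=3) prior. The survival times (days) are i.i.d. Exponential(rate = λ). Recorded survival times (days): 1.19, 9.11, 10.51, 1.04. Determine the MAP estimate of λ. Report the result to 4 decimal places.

The Exponential(rate=λ) likelihood is ∝ λ^n e^(−λΣtᵢ). Here n = 4 and Σtᵢ = 1.19 + 9.11 + 10.51 + 1.04 = 21.85.
Posterior ∝ λ^5e^(−3λ) · λ^4e^(−21.85λ) = λ^9e^(−24.85λ), i.e. Gamma(10, 24.85).
Mode = (a−1)/b = 9/24.85 ≈ 0.3622.

λ̂_MAP = 0.3622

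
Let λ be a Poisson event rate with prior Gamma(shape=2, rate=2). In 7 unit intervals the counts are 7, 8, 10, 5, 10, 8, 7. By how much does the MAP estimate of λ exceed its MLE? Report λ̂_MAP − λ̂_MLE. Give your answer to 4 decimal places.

Σxᵢ = 55. Posterior is Gamma(57, 9); MAP = (57−1)/9 = 56/9 ≈ 6.22222.
MLE = x̄ = 55/7 ≈ 7.85714.
Difference = 56/9 − 55/7 = -103/63 ≈ -1.6349.

MAP − MLE = -1.6349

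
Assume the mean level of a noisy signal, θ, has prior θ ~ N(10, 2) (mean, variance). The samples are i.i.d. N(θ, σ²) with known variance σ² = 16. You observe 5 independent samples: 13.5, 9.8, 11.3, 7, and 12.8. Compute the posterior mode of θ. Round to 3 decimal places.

θ̂_MAP = 10.338

n = 5; x̄ = (13.5 + 9.8 + 11.3 + 7 + 12.8)/5 = 54.4/5 = 10.88.
For a Normal prior and Normal likelihood with known variance, the posterior is Normal; its mode equals its mean, the precision-weighted average.
Prior precision 1/σ₀² = 1/2 = 0.5; data precision n/σ² = 5/16 = 0.3125.
θ̂ = (0.5·10 + 0.3125·10.88) / (0.5 + 0.3125) = 8.4/0.8125 = 672/65 ≈ 10.338.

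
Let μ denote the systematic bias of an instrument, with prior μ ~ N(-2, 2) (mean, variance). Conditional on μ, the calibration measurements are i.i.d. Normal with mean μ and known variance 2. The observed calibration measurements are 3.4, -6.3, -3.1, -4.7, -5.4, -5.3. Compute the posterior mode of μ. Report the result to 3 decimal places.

μ̂_MAP = -3.343

n = 6; x̄ = (3.4 + (-6.3) + (-3.1) + (-4.7) + (-5.4) + (-5.3))/6 = -21.4/6 = -107/30 ≈ -3.5667.
For a Normal prior and Normal likelihood with known variance, the posterior is Normal; its mode equals its mean, the precision-weighted average.
Prior precision 1/σ₀² = 1/2 = 0.5; data precision n/σ² = 6/2 = 3.
μ̂ = (0.5·(-2) + 3·(-107/30)) / (0.5 + 3) = (-11.7)/3.5 = -117/35 ≈ -3.343.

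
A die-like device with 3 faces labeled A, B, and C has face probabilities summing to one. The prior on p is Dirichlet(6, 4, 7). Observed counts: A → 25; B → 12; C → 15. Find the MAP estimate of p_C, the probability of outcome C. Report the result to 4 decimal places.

The posterior is Dirichlet(αᵢ + nᵢ) = Dirichlet(31, 16, 22).
For a Dirichlet(a₁,…,a_K) with all aᵢ > 1, the mode has j-th component (aⱼ − 1)/(Σaᵢ − K).
Here Σaᵢ = 69 and K = 3, so p_C = (22 − 1)/(69 − 3) = 21/66 ≈ 0.3182.

MAP estimate of p_C = 0.3182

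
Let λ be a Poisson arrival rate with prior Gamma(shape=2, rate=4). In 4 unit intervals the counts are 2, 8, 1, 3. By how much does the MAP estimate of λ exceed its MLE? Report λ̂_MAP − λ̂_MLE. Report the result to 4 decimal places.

Σxᵢ = 14. Posterior is Gamma(16, 8); MAP = (16−1)/8 = 15/8 ≈ 1.87500.
MLE = x̄ = 14/4 ≈ 3.50000.
Difference = 15/8 − 14/4 = -13/8 ≈ -1.6250.

MAP − MLE = -1.6250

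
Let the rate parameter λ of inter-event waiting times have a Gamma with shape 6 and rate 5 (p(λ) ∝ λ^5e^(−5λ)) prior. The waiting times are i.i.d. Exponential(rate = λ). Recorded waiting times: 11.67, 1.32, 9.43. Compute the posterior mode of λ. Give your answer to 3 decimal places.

λ̂_MAP = 0.292

The Exponential(rate=λ) likelihood is ∝ λ^n e^(−λΣtᵢ). Here n = 3 and Σtᵢ = 11.67 + 1.32 + 9.43 = 22.42.
Posterior ∝ λ^5e^(−5λ) · λ^3e^(−22.42λ) = λ^8e^(−27.42λ), i.e. Gamma(9, 27.42).
Mode = (a−1)/b = 8/27.42 ≈ 0.292.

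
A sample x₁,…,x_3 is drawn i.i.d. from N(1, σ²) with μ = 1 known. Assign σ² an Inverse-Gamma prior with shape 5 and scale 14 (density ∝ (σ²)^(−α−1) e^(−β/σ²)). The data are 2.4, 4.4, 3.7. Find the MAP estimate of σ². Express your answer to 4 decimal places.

Sum of squared deviations about the known mean: SS = (2.4−1)² + (4.4−1)² + (3.7−1)² = 20.81.
The Normal likelihood contributes (σ²)^(−n/2) exp(−SS/(2σ²)), so the posterior is Inverse-Gamma(α + n/2, β + SS/2) = Inverse-Gamma(6.5, 24.405).
The mode of Inverse-Gamma(a, b) is b/(a+1) = 24.405/7.5 ≈ 3.2540.

σ̂²_MAP = 3.2540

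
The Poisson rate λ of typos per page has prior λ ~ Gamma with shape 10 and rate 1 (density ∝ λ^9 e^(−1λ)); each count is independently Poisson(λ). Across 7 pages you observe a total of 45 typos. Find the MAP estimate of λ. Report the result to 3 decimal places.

λ̂_MAP = 6.750

Σxᵢ = 45, n = 7.
Posterior ∝ λ^9e^(−1λ) · λ^45e^(−7λ) = λ^54e^(−8λ), i.e. Gamma(shape=55, rate=8).
The mode of a Gamma(a, b) with a ≥ 1 (shape–rate) is (a−1)/b = 54/8 ≈ 6.750.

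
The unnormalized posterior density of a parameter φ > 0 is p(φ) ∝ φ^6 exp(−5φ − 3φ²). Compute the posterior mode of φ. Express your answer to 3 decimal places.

φ̂_MAP = 0.667

ℓ'(φ) = 6/φ − 5 − 6φ. Setting this to zero and multiplying by φ: 6φ² + 5φ − 6 = 0.
φ = (−5 + √(5² + 4·6·6)) / (2·6) = (−5 + √169) / 12 = (−5 + 13)/12 = 2/3.
ℓ''(φ) = −6/φ² − 6 < 0, confirming a maximum.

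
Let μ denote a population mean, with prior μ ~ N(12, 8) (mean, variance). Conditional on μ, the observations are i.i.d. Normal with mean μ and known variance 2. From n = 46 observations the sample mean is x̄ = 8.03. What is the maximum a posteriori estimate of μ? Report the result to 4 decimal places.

n = 46, x̄ = 8.03.
For a Normal prior and Normal likelihood with known variance, the posterior is Normal; its mode equals its mean, the precision-weighted average.
Prior precision 1/σ₀² = 1/8 = 0.125; data precision n/σ² = 46/2 = 23.
μ̂ = (0.125·12 + 23·8.03) / (0.125 + 23) = 186.19/23.125 = 37238/4625 ≈ 8.0515.

μ̂_MAP = 8.0515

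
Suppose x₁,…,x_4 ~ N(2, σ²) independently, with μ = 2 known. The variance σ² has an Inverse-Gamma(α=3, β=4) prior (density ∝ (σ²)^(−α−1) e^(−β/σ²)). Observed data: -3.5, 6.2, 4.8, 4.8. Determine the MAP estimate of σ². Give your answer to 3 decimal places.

Sum of squared deviations about the known mean: SS = (-3.5−2)² + (6.2−2)² + (4.8−2)² + (4.8−2)² = 63.57.
The Normal likelihood contributes (σ²)^(−n/2) exp(−SS/(2σ²)), so the posterior is Inverse-Gamma(α + n/2, β + SS/2) = Inverse-Gamma(5, 35.785).
The mode of Inverse-Gamma(a, b) is b/(a+1) = 35.785/6 ≈ 5.964.

σ̂²_MAP = 5.964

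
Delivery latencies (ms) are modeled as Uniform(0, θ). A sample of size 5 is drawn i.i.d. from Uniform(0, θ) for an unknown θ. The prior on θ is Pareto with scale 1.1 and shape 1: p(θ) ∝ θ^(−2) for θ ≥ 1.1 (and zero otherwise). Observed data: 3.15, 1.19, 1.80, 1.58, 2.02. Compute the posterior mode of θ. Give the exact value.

θ̂_MAP = 3.15

The Uniform(0, θ) likelihood is θ^(−n) for θ ≥ max(xᵢ), zero otherwise. Here max(xᵢ) = 3.15.
Posterior ∝ θ^(−2) · θ^(−5) = θ^(−7) on θ ≥ max(1.1, 3.15) = 3.15.
This density is strictly decreasing in θ, so the posterior mode lies at the lower boundary of the support.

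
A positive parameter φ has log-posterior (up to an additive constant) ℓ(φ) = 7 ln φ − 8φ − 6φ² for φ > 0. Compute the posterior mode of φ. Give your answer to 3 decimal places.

ℓ'(φ) = 7/φ − 8 − 12φ. Setting this to zero and multiplying by φ: 12φ² + 8φ − 7 = 0.
φ = (−8 + √(8² + 4·12·7)) / (2·12) = (−8 + √400) / 24 = (−8 + 20)/24 = 1/2.
ℓ''(φ) = −7/φ² − 12 < 0, confirming a maximum.

φ̂_MAP = 0.500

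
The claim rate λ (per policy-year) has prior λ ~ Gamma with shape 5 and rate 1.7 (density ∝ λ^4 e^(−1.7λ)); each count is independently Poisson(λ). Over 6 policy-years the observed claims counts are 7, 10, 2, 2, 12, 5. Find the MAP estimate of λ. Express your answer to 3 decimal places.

λ̂_MAP = 5.455

Σxᵢ = 7+10+2+2+12+5 = 38, with n = 6.
Posterior ∝ λ^4e^(−1.7λ) · λ^38e^(−6λ) = λ^42e^(−7.7λ), i.e. Gamma(shape=43, rate=7.7).
The mode of a Gamma(a, b) with a ≥ 1 (shape–rate) is (a−1)/b = 42/7.7 ≈ 5.455.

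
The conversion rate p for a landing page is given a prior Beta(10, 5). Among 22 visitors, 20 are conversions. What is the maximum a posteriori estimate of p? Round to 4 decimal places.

p̂_MAP = 0.8286

Prior: Beta(10, 5).
Data: 20 successes in 22 trials. The binomial likelihood contributes p^20(1−p)^2, so the posterior is Beta(10+20, 5+2) = Beta(30, 7).
For Beta(a, b) with a, b > 1 the mode is (a−1)/(a+b−2) = 29/35 ≈ 0.8286.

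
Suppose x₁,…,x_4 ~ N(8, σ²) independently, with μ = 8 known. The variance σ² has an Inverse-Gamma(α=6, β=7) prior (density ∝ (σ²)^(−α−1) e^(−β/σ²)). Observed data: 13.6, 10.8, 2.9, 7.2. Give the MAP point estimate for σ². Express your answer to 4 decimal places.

Sum of squared deviations about the known mean: SS = (13.6−8)² + (10.8−8)² + (2.9−8)² + (7.2−8)² = 65.85.
The Normal likelihood contributes (σ²)^(−n/2) exp(−SS/(2σ²)), so the posterior is Inverse-Gamma(α + n/2, β + SS/2) = Inverse-Gamma(8, 39.925).
The mode of Inverse-Gamma(a, b) is b/(a+1) = 39.925/9 ≈ 4.4361.

σ̂²_MAP = 4.4361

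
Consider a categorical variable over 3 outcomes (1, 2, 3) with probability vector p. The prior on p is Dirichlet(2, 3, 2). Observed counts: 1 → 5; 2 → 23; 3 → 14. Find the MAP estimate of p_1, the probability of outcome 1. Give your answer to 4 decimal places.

MAP estimate: 0.1304

The posterior is Dirichlet(αᵢ + nᵢ) = Dirichlet(7, 26, 16).
For a Dirichlet(a₁,…,a_K) with all aᵢ > 1, the mode has j-th component (aⱼ − 1)/(Σaᵢ − K).
Here Σaᵢ = 49 and K = 3, so p_1 = (7 − 1)/(49 − 3) = 6/46 ≈ 0.1304.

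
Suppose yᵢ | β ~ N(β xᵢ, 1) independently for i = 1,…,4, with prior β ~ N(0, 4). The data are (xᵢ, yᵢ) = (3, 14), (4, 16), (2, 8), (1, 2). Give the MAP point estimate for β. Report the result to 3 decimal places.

log p(β | y) = −Σ(yᵢ − βxᵢ)²/(2·1) − β²/(2·4) + const.
Setting the derivative to zero: Σxᵢ(yᵢ − βxᵢ)/1 − β/4 = 0, so β = Σxᵢyᵢ / (Σxᵢ² + σ²/τ²).
Σxᵢyᵢ = 3·14 + 4·16 + 2·8 + 1·2 = 124; Σxᵢ² = 30; σ²/τ² = 0.25.
β̂_MAP = 124 / (30 + 0.25) = 124/30.25 ≈ 4.099.

β̂_MAP = 4.099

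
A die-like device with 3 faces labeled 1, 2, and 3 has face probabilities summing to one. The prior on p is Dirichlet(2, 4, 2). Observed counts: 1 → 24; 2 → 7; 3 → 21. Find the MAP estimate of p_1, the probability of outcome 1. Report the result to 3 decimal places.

The posterior is Dirichlet(αᵢ + nᵢ) = Dirichlet(26, 11, 23).
For a Dirichlet(a₁,…,a_K) with all aᵢ > 1, the mode has j-th component (aⱼ − 1)/(Σaᵢ − K).
Here Σaᵢ = 60 and K = 3, so p_1 = (26 − 1)/(60 − 3) = 25/57 ≈ 0.439.

MAP estimate: 0.439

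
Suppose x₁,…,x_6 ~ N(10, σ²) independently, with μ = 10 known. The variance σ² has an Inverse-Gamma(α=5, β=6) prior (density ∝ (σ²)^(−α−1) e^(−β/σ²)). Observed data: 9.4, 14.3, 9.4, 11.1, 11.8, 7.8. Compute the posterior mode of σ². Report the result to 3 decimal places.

σ̂²_MAP = 2.250

Sum of squared deviations about the known mean: SS = (9.4−10)² + (14.3−10)² + (9.4−10)² + (11.1−10)² + (11.8−10)² + (7.8−10)² = 28.5.
The Normal likelihood contributes (σ²)^(−n/2) exp(−SS/(2σ²)), so the posterior is Inverse-Gamma(α + n/2, β + SS/2) = Inverse-Gamma(8, 20.25).
The mode of Inverse-Gamma(a, b) is b/(a+1) = 20.25/9 ≈ 2.250.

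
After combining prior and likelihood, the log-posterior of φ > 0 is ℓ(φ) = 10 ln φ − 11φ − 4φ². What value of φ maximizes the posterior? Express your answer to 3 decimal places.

φ̂_MAP = 0.625

ℓ'(φ) = 10/φ − 11 − 8φ. Setting this to zero and multiplying by φ: 8φ² + 11φ − 10 = 0.
φ = (−11 + √(11² + 4·8·10)) / (2·8) = (−11 + √441) / 16 = (−11 + 21)/16 = 5/8.
ℓ''(φ) = −10/φ² − 8 < 0, confirming a maximum.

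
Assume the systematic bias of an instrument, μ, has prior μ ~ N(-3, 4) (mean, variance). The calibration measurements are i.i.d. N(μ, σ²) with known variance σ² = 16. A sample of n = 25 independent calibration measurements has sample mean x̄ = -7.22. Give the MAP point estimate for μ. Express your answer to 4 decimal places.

μ̂_MAP = -6.6379

n = 25, x̄ = -7.22.
For a Normal prior and Normal likelihood with known variance, the posterior is Normal; its mode equals its mean, the precision-weighted average.
Prior precision 1/σ₀² = 1/4 = 0.25; data precision n/σ² = 25/16 = 1.5625.
μ̂ = (0.25·(-3) + 1.5625·(-7.22)) / (0.25 + 1.5625) = (-12.03125)/1.8125 = -385/58 ≈ -6.6379.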